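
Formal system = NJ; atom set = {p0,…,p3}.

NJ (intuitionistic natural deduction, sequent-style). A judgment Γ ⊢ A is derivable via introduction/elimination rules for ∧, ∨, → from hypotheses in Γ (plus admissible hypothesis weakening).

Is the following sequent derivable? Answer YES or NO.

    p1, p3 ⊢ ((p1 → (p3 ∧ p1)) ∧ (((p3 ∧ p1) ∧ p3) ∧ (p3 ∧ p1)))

Proof tree:
[∧I] p1, p3 ⊢ ((p1 → (p3 ∧ p1)) ∧ (((p3 ∧ p1) ∧ p3) ∧ (p3 ∧ p1)))
  [→I] p3 ⊢ (p1 → (p3 ∧ p1))
    [∧I] p1, p3 ⊢ (p3 ∧ p1)
      [Ax] p3 ⊢ p3
      [Ax] p1 ⊢ p1
  [∧I] p1, p3 ⊢ (((p3 ∧ p1) ∧ p3) ∧ (p3 ∧ p1))
    [∧I] p1, p3 ⊢ ((p3 ∧ p1) ∧ p3)
      [∧I] p1, p3 ⊢ (p3 ∧ p1)
        [Ax] p3 ⊢ p3
        [Ax] p1 ⊢ p1
      [Ax] p3 ⊢ p3
    [∧I] p1, p3 ⊢ (p3 ∧ p1)
      [Ax] p3 ⊢ p3
      [Ax] p1 ⊢ p1

Result: YES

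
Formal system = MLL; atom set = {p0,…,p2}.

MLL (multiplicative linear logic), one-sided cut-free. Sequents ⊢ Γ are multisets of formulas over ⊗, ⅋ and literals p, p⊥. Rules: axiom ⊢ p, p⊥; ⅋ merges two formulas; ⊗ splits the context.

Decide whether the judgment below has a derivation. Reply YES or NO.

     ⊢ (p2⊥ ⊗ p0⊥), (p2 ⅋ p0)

Derivation trace:
[⅋]  ⊢ (p2⊥ ⊗ p0⊥), (p2 ⅋ p0)
  [⊗]  ⊢ p2, p0, (p2⊥ ⊗ p0⊥)
    [Ax]  ⊢ p2, p2⊥
    [Ax]  ⊢ p0, p0⊥

Result: YES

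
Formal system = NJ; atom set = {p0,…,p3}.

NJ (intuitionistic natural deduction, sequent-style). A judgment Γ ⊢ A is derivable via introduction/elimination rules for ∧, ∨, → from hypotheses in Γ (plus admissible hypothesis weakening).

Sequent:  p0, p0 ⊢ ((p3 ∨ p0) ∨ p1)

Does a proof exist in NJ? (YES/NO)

Proof tree:
[∨I₁] p0, p0 ⊢ ((p3 ∨ p0) ∨ p1)
  [∨I₂] p0, p0 ⊢ (p3 ∨ p0)
    [Wk] p0, p0 ⊢ p0
      [Ax] p0 ⊢ p0

Result: YES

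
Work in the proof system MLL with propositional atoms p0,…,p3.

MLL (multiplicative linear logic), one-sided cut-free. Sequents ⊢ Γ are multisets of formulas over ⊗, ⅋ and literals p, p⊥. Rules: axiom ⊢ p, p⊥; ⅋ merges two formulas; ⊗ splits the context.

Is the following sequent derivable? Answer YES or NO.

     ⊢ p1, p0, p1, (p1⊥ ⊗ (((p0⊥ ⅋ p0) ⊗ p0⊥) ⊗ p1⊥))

Derivation (root first):
[⊗]  ⊢ p1, p0, p1, (p1⊥ ⊗ (((p0⊥ ⅋ p0) ⊗ p0⊥) ⊗ p1⊥))
  [Ax]  ⊢ p1, p1⊥
  [⊗]  ⊢ p0, p1, (((p0⊥ ⅋ p0) ⊗ p0⊥) ⊗ p1⊥)
    [⊗]  ⊢ p0, ((p0⊥ ⅋ p0) ⊗ p0⊥)
      [⅋]  ⊢ (p0⊥ ⅋ p0)
        [Ax]  ⊢ p0, p0⊥
      [Ax]  ⊢ p0, p0⊥
    [Ax]  ⊢ p1, p1⊥

Result: YES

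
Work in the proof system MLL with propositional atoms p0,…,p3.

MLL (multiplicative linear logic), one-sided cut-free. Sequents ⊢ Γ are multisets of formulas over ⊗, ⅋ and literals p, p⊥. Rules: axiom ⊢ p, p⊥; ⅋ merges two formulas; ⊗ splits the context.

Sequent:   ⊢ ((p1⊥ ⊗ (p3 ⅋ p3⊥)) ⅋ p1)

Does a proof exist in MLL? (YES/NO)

Derivation trace:
[⅋]  ⊢ ((p1⊥ ⊗ (p3 ⅋ p3⊥)) ⅋ p1)
  [⊗]  ⊢ p1, (p1⊥ ⊗ (p3 ⅋ p3⊥))
    [Ax]  ⊢ p1, p1⊥
    [⅋]  ⊢ (p3 ⅋ p3⊥)
      [Ax]  ⊢ p3, p3⊥

Result: YES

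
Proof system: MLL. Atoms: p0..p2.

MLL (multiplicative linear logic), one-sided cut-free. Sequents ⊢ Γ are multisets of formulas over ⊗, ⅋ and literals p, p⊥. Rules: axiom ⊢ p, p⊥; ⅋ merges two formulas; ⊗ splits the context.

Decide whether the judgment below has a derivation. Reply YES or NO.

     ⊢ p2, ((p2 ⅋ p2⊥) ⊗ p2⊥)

Derivation (root first):
[⊗]  ⊢ p2, ((p2 ⅋ p2⊥) ⊗ p2⊥)
  [⅋]  ⊢ (p2 ⅋ p2⊥)
    [Ax]  ⊢ p2, p2⊥
  [Ax]  ⊢ p2, p2⊥

Result: YES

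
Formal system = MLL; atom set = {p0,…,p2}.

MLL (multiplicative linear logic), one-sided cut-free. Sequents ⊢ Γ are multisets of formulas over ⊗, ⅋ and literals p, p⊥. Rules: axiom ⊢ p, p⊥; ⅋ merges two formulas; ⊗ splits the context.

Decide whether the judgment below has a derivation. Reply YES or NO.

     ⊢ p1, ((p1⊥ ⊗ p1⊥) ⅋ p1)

Derivation (root first):
[⅋]  ⊢ p1, ((p1⊥ ⊗ p1⊥) ⅋ p1)
  [⊗]  ⊢ p1, p1, (p1⊥ ⊗ p1⊥)
    [Ax]  ⊢ p1, p1⊥
    [Ax]  ⊢ p1, p1⊥

Result: YES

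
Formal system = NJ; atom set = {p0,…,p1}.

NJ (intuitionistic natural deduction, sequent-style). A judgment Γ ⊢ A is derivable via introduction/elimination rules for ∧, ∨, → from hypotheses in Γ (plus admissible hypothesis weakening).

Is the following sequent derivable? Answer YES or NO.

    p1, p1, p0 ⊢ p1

Derivation trace:
[Wk] p1, p1, p0 ⊢ p1
  [Wk] p1, p1 ⊢ p1
    [Ax] p1 ⊢ p1

Result: YES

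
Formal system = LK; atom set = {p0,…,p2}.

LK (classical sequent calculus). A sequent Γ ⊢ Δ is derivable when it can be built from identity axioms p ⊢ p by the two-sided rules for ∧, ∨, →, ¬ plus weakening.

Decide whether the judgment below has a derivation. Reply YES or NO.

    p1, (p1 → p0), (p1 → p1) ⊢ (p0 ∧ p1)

Derivation trace:
[∧R] p1, (p1 → p0), (p1 → p1) ⊢ (p0 ∧ p1)
  [→L] p1, (p1 → p1), (p1 → p0) ⊢ p0
    [→L] p1, (p1 → p1) ⊢ p1
      [Ax] p1 ⊢ p1
      [Ax] p1 ⊢ p1
    [Ax] p0 ⊢ p0
  [Ax] p1 ⊢ p1

Result: YES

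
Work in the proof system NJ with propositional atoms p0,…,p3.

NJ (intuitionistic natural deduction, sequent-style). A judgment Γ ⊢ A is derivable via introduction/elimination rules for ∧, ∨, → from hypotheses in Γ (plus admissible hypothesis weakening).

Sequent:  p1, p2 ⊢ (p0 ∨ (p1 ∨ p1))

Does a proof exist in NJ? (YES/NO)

Derivation (root first):
[∨I₂] p1, p2 ⊢ (p0 ∨ (p1 ∨ p1))
  [∨I₁] p1, p2 ⊢ (p1 ∨ p1)
    [Wk] p1, p2 ⊢ p1
      [Ax] p1 ⊢ p1

Result: YES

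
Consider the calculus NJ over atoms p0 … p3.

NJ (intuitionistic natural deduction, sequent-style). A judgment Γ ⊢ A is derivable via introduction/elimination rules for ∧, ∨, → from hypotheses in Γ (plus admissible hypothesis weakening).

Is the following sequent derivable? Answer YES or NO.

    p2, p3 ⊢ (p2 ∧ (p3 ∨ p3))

Proof tree:
[∧I] p2, p3 ⊢ (p2 ∧ (p3 ∨ p3))
  [Ax] p2 ⊢ p2
  [∨I₂] p3 ⊢ (p3 ∨ p3)
    [Ax] p3 ⊢ p3

Result: YES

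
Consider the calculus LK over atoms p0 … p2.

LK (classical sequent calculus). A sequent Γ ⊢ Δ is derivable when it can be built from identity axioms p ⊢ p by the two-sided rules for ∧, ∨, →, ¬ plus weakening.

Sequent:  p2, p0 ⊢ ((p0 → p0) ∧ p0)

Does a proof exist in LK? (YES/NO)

Proof tree:
[∧R] p2, p0 ⊢ ((p0 → p0) ∧ p0)
  [→R]  ⊢ (p0 → p0)
    [Ax] p0 ⊢ p0
  [WL] p0, p2 ⊢ p0
    [Ax] p0 ⊢ p0

Result: YES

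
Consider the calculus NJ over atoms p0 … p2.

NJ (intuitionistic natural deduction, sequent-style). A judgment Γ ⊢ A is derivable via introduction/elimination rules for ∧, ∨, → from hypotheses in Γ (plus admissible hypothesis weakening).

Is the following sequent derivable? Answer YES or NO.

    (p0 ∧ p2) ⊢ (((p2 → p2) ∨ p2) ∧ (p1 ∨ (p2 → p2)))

Proof tree:
[∧I] (p0 ∧ p2) ⊢ (((p2 → p2) ∨ p2) ∧ (p1 ∨ (p2 → p2)))
  [Wk] (p0 ∧ p2) ⊢ ((p2 → p2) ∨ p2)
    [∨I₁]  ⊢ ((p2 → p2) ∨ p2)
      [→I]  ⊢ (p2 → p2)
        [Ax] p2 ⊢ p2
  [∨I₂]  ⊢ (p1 ∨ (p2 → p2))
    [→I]  ⊢ (p2 → p2)
      [Ax] p2 ⊢ p2

Result: YES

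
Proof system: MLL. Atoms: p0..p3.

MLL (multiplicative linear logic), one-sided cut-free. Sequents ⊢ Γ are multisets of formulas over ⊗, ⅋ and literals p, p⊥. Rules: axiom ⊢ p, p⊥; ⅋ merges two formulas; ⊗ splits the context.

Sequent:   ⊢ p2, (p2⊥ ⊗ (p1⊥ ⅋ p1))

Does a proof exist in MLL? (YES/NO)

Derivation trace:
[⊗]  ⊢ p2, (p2⊥ ⊗ (p1⊥ ⅋ p1))
  [Ax]  ⊢ p2, p2⊥
  [⅋]  ⊢ (p1⊥ ⅋ p1)
    [Ax]  ⊢ p1, p1⊥

Result: YES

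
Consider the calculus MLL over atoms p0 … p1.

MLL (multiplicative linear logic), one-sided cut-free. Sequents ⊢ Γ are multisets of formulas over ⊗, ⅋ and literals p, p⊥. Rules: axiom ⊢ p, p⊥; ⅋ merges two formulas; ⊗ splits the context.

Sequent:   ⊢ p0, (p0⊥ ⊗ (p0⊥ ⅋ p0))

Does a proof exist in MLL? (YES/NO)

Proof tree:
[⊗]  ⊢ p0, (p0⊥ ⊗ (p0⊥ ⅋ p0))
  [Ax]  ⊢ p0, p0⊥
  [⅋]  ⊢ (p0⊥ ⅋ p0)
    [Ax]  ⊢ p0, p0⊥

Result: YES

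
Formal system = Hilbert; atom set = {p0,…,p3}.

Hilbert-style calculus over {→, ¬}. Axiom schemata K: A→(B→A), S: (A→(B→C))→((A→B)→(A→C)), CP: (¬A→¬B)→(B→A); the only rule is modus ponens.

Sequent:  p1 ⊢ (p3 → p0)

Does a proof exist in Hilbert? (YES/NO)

Truth-table refutation:
  v=0000: Γ:[p1=F] Δ:[(p3 → p0)=T] refutes=False
  v=0001: Γ:[p1=F] Δ:[(p3 → p0)=F] refutes=False
  v=0010: Γ:[p1=F] Δ:[(p3 → p0)=T] refutes=False
  v=0011: Γ:[p1=F] Δ:[(p3 → p0)=F] refutes=False
  v=0100: Γ:[p1=T] Δ:[(p3 → p0)=T] refutes=False
  v=0101: Γ:[p1=T] Δ:[(p3 → p0)=F] refutes=True  ← countermodel

Result: NO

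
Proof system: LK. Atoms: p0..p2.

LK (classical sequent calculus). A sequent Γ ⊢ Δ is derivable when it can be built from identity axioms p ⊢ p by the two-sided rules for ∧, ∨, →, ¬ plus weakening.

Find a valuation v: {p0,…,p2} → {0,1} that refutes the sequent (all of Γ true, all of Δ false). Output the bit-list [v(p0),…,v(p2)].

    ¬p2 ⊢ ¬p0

Truth-table refutation:
  v=000: Γ:[¬p2=T] Δ:[¬p0=T] refutes=False
  v=001: Γ:[¬p2=F] Δ:[¬p0=T] refutes=False
  v=010: Γ:[¬p2=T] Δ:[¬p0=T] refutes=False
  v=011: Γ:[¬p2=F] Δ:[¬p0=T] refutes=False
  v=100: Γ:[¬p2=T] Δ:[¬p0=F] refutes=True  ← countermodel

Result: [1, 0, 0]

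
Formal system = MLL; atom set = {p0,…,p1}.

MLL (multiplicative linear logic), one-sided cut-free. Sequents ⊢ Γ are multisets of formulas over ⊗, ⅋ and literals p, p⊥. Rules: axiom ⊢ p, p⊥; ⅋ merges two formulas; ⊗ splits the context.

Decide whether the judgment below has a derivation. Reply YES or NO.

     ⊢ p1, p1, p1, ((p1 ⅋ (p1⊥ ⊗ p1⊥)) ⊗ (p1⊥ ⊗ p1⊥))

Proof tree:
[⊗]  ⊢ p1, p1, p1, ((p1 ⅋ (p1⊥ ⊗ p1⊥)) ⊗ (p1⊥ ⊗ p1⊥))
  [⅋]  ⊢ p1, (p1 ⅋ (p1⊥ ⊗ p1⊥))
    [⊗]  ⊢ p1, p1, (p1⊥ ⊗ p1⊥)
      [Ax]  ⊢ p1, p1⊥
      [Ax]  ⊢ p1, p1⊥
  [⊗]  ⊢ p1, p1, (p1⊥ ⊗ p1⊥)
    [Ax]  ⊢ p1, p1⊥
    [Ax]  ⊢ p1, p1⊥

Result: YES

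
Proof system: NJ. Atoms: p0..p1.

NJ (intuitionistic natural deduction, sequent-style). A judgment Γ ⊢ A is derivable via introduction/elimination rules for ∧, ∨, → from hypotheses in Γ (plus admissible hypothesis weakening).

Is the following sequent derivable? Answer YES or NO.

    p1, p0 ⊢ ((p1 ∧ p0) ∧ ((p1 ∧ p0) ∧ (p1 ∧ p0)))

Derivation trace:
[∧I] p1, p0 ⊢ ((p1 ∧ p0) ∧ ((p1 ∧ p0) ∧ (p1 ∧ p0)))
  [∧I] p1, p0 ⊢ (p1 ∧ p0)
    [Ax] p1 ⊢ p1
    [Ax] p0 ⊢ p0
  [∧I] p1, p0 ⊢ ((p1 ∧ p0) ∧ (p1 ∧ p0))
    [∧I] p1, p0 ⊢ (p1 ∧ p0)
      [Ax] p1 ⊢ p1
      [Ax] p0 ⊢ p0
    [∧I] p1, p0 ⊢ (p1 ∧ p0)
      [Ax] p1 ⊢ p1
      [Ax] p0 ⊢ p0

Result: YES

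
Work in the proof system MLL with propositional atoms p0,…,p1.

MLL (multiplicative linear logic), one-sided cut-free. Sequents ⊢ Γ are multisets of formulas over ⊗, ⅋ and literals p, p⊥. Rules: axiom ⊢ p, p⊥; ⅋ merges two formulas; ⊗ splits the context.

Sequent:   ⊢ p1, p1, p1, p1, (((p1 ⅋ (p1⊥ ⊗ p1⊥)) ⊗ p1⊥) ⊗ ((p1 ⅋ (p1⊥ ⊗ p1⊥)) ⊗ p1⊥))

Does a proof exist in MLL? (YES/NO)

Proof tree:
[⊗]  ⊢ p1, p1, p1, p1, (((p1 ⅋ (p1⊥ ⊗ p1⊥)) ⊗ p1⊥) ⊗ ((p1 ⅋ (p1⊥ ⊗ p1⊥)) ⊗ p1⊥))
  [⊗]  ⊢ p1, p1, ((p1 ⅋ (p1⊥ ⊗ p1⊥)) ⊗ p1⊥)
    [⅋]  ⊢ p1, (p1 ⅋ (p1⊥ ⊗ p1⊥))
      [⊗]  ⊢ p1, p1, (p1⊥ ⊗ p1⊥)
        [Ax]  ⊢ p1, p1⊥
        [Ax]  ⊢ p1, p1⊥
    [Ax]  ⊢ p1, p1⊥
  [⊗]  ⊢ p1, p1, ((p1 ⅋ (p1⊥ ⊗ p1⊥)) ⊗ p1⊥)
    [⅋]  ⊢ p1, (p1 ⅋ (p1⊥ ⊗ p1⊥))
      [⊗]  ⊢ p1, p1, (p1⊥ ⊗ p1⊥)
        [Ax]  ⊢ p1, p1⊥
        [Ax]  ⊢ p1, p1⊥
    [Ax]  ⊢ p1, p1⊥

Result: YES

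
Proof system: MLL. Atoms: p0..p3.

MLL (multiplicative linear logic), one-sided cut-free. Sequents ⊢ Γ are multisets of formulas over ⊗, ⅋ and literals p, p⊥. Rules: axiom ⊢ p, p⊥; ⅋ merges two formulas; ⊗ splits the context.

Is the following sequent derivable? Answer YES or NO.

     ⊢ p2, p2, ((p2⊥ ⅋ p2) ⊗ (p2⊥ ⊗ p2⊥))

Proof tree:
[⊗]  ⊢ p2, p2, ((p2⊥ ⅋ p2) ⊗ (p2⊥ ⊗ p2⊥))
  [⅋]  ⊢ (p2⊥ ⅋ p2)
    [Ax]  ⊢ p2, p2⊥
  [⊗]  ⊢ p2, p2, (p2⊥ ⊗ p2⊥)
    [Ax]  ⊢ p2, p2⊥
    [Ax]  ⊢ p2, p2⊥

Result: YES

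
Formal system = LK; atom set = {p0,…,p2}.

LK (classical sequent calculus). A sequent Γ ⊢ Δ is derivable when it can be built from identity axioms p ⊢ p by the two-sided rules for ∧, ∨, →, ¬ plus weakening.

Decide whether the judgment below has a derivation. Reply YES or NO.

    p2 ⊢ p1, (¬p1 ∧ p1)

Enumerate valuations to refute Γ ⊢ Δ:
  v=000: Γ:[p2=F] Δ:[p1=F, (¬p1 ∧ p1)=F] refutes=False
  v=001: Γ:[p2=T] Δ:[p1=F, (¬p1 ∧ p1)=F] refutes=True  ← countermodel

Result: NO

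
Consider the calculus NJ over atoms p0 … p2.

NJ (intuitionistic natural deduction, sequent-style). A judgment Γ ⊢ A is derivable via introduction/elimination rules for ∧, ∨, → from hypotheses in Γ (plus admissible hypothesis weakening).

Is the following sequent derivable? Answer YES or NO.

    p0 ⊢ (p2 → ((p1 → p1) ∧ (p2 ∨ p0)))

Derivation (root first):
[→I] p0 ⊢ (p2 → ((p1 → p1) ∧ (p2 ∨ p0)))
  [∧I] p2, p0 ⊢ ((p1 → p1) ∧ (p2 ∨ p0))
    [→I]  ⊢ (p1 → p1)
      [Ax] p1 ⊢ p1
    [Wk] p0, p2 ⊢ (p2 ∨ p0)
      [∨I₂] p0 ⊢ (p2 ∨ p0)
        [Ax] p0 ⊢ p0

Result: YES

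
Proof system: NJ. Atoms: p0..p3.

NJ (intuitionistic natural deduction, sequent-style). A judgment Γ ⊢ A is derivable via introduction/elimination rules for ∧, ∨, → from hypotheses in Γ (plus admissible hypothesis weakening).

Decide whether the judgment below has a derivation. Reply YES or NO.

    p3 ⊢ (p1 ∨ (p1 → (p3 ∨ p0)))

Proof tree:
[∨I₂] p3 ⊢ (p1 ∨ (p1 → (p3 ∨ p0)))
  [→I] p3 ⊢ (p1 → (p3 ∨ p0))
    [∨I₁] p3, p1 ⊢ (p3 ∨ p0)
      [Wk] p3, p1 ⊢ p3
        [Ax] p3 ⊢ p3

Result: YES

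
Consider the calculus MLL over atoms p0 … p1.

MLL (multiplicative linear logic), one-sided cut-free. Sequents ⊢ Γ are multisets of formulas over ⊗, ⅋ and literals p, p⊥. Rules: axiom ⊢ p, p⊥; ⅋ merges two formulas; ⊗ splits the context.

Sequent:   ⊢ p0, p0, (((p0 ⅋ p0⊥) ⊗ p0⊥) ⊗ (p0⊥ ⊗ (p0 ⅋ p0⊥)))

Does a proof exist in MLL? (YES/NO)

Derivation trace:
[⊗]  ⊢ p0, p0, (((p0 ⅋ p0⊥) ⊗ p0⊥) ⊗ (p0⊥ ⊗ (p0 ⅋ p0⊥)))
  [⊗]  ⊢ p0, ((p0 ⅋ p0⊥) ⊗ p0⊥)
    [⅋]  ⊢ (p0 ⅋ p0⊥)
      [Ax]  ⊢ p0, p0⊥
    [Ax]  ⊢ p0, p0⊥
  [⊗]  ⊢ p0, (p0⊥ ⊗ (p0 ⅋ p0⊥))
    [Ax]  ⊢ p0, p0⊥
    [⅋]  ⊢ (p0 ⅋ p0⊥)
      [Ax]  ⊢ p0, p0⊥

Result: YES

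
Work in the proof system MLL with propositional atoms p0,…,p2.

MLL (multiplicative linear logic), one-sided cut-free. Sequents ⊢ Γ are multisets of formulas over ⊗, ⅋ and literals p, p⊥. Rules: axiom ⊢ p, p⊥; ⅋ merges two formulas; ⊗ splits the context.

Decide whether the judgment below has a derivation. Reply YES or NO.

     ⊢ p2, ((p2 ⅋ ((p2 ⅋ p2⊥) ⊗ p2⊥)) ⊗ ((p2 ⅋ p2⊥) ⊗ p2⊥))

Derivation trace:
[⊗]  ⊢ p2, ((p2 ⅋ ((p2 ⅋ p2⊥) ⊗ p2⊥)) ⊗ ((p2 ⅋ p2⊥) ⊗ p2⊥))
  [⅋]  ⊢ (p2 ⅋ ((p2 ⅋ p2⊥) ⊗ p2⊥))
    [⊗]  ⊢ p2, ((p2 ⅋ p2⊥) ⊗ p2⊥)
      [⅋]  ⊢ (p2 ⅋ p2⊥)
        [Ax]  ⊢ p2, p2⊥
      [Ax]  ⊢ p2, p2⊥
  [⊗]  ⊢ p2, ((p2 ⅋ p2⊥) ⊗ p2⊥)
    [⅋]  ⊢ (p2 ⅋ p2⊥)
      [Ax]  ⊢ p2, p2⊥
    [Ax]  ⊢ p2, p2⊥

Result: YES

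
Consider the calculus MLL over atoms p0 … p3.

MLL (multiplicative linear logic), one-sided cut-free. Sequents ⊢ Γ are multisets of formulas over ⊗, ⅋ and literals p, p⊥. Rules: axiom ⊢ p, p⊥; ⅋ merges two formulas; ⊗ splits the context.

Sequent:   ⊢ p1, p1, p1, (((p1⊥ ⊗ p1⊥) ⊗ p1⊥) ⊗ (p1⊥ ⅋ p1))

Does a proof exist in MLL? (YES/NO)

Derivation trace:
[⊗]  ⊢ p1, p1, p1, (((p1⊥ ⊗ p1⊥) ⊗ p1⊥) ⊗ (p1⊥ ⅋ p1))
  [⊗]  ⊢ p1, p1, p1, ((p1⊥ ⊗ p1⊥) ⊗ p1⊥)
    [⊗]  ⊢ p1, p1, (p1⊥ ⊗ p1⊥)
      [Ax]  ⊢ p1, p1⊥
      [Ax]  ⊢ p1, p1⊥
    [Ax]  ⊢ p1, p1⊥
  [⅋]  ⊢ (p1⊥ ⅋ p1)
    [Ax]  ⊢ p1, p1⊥

Result: YES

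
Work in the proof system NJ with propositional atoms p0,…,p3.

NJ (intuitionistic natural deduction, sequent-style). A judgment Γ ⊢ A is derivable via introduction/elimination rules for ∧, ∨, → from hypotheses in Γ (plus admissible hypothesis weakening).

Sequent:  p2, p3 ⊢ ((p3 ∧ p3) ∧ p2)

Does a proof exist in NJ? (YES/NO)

Proof tree:
[∧I] p2, p3 ⊢ ((p3 ∧ p3) ∧ p2)
  [∧I] p3 ⊢ (p3 ∧ p3)
    [Ax] p3 ⊢ p3
    [Ax] p3 ⊢ p3
  [Ax] p2 ⊢ p2

Result: YES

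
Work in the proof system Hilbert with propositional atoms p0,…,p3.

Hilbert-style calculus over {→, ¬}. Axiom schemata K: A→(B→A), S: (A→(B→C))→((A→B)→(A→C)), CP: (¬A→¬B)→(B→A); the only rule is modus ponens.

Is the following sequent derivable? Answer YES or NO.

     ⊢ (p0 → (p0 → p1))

Truth-table refutation:
  v=0000: Γ:[] Δ:[(p0 → (p0 → p1))=T] refutes=False
  v=0001: Γ:[] Δ:[(p0 → (p0 → p1))=T] refutes=False
  v=0010: Γ:[] Δ:[(p0 → (p0 → p1))=T] refutes=False
  v=0011: Γ:[] Δ:[(p0 → (p0 → p1))=T] refutes=False
  v=0100: Γ:[] Δ:[(p0 → (p0 → p1))=T] refutes=False
  v=0101: Γ:[] Δ:[(p0 → (p0 → p1))=T] refutes=False
  v=0110: Γ:[] Δ:[(p0 → (p0 → p1))=T] refutes=False
  v=0111: Γ:[] Δ:[(p0 → (p0 → p1))=T] refutes=False
  v=1000: Γ:[] Δ:[(p0 → (p0 → p1))=F] refutes=True  ← countermodel

Result: NO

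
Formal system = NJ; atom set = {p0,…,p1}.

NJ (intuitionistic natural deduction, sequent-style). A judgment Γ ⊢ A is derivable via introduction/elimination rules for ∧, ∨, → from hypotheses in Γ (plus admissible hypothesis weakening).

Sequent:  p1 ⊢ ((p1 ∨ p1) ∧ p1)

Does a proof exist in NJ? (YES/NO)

Derivation trace:
[∧I] p1 ⊢ ((p1 ∨ p1) ∧ p1)
  [∨I₂] p1 ⊢ (p1 ∨ p1)
    [Ax] p1 ⊢ p1
  [Ax] p1 ⊢ p1

Result: YES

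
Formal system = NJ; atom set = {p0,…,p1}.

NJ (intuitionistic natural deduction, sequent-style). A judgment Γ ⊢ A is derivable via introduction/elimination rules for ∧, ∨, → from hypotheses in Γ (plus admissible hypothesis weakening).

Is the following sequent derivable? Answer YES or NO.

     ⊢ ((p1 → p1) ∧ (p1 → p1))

Derivation (root first):
[∧I]  ⊢ ((p1 → p1) ∧ (p1 → p1))
  [→I]  ⊢ (p1 → p1)
    [Ax] p1 ⊢ p1
  [→I]  ⊢ (p1 → p1)
    [Ax] p1 ⊢ p1

Result: YES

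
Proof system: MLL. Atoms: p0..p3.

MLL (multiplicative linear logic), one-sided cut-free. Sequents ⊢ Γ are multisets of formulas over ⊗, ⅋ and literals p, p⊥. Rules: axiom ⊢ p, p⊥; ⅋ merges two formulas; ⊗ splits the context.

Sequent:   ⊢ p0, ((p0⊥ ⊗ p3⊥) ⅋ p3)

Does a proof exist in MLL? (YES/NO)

Derivation trace:
[⅋]  ⊢ p0, ((p0⊥ ⊗ p3⊥) ⅋ p3)
  [⊗]  ⊢ p0, p3, (p0⊥ ⊗ p3⊥)
    [Ax]  ⊢ p0, p0⊥
    [Ax]  ⊢ p3, p3⊥

Result: YES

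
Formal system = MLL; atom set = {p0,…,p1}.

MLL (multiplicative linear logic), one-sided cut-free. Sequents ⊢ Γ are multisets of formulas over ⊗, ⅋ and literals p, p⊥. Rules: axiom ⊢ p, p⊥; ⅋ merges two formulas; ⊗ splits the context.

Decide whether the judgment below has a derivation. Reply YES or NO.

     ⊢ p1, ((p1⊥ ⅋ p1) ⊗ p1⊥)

Proof tree:
[⊗]  ⊢ p1, ((p1⊥ ⅋ p1) ⊗ p1⊥)
  [⅋]  ⊢ (p1⊥ ⅋ p1)
    [Ax]  ⊢ p1, p1⊥
  [Ax]  ⊢ p1, p1⊥

Result: YES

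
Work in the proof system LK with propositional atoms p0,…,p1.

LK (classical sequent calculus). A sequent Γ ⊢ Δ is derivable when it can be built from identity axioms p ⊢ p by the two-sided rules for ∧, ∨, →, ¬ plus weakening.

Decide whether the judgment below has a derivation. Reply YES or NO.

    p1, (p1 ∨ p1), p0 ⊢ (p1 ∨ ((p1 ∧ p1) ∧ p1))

Proof tree:
[∨R] p1, (p1 ∨ p1), p0 ⊢ (p1 ∨ ((p1 ∧ p1) ∧ p1))
  [∧R] p1, (p1 ∨ p1), p0 ⊢ p1, ((p1 ∧ p1) ∧ p1)
    [∨L] (p1 ∨ p1) ⊢ p1, (p1 ∧ p1)
      [Ax] p1 ⊢ p1
      [∧R] p1 ⊢ (p1 ∧ p1)
        [Ax] p1 ⊢ p1
        [Ax] p1 ⊢ p1
    [WL] p1, p0 ⊢ p1
      [Ax] p1 ⊢ p1

Result: YES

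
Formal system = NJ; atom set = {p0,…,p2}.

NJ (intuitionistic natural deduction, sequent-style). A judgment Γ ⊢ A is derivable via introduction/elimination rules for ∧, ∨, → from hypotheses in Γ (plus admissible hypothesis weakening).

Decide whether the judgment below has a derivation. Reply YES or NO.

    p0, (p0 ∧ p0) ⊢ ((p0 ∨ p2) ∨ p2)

Proof tree:
[∨I₁] p0, (p0 ∧ p0) ⊢ ((p0 ∨ p2) ∨ p2)
  [Wk] p0, (p0 ∧ p0) ⊢ (p0 ∨ p2)
    [∨I₁] p0 ⊢ (p0 ∨ p2)
      [Ax] p0 ⊢ p0

Result: YES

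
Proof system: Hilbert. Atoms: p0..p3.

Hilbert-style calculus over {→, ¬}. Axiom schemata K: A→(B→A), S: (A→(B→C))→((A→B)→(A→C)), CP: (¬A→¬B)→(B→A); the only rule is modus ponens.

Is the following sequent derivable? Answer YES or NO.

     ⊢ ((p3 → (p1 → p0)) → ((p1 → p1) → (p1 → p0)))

Truth-table refutation:
  v=0000: Γ:[] Δ:[((p3 → (p1 → p0)) → ((p1 → p1) → (p1 → p0)))=T] refutes=False
  v=0001: Γ:[] Δ:[((p3 → (p1 → p0)) → ((p1 → p1) → (p1 → p0)))=T] refutes=False
  v=0010: Γ:[] Δ:[((p3 → (p1 → p0)) → ((p1 → p1) → (p1 → p0)))=T] refutes=False
  v=0011: Γ:[] Δ:[((p3 → (p1 → p0)) → ((p1 → p1) → (p1 → p0)))=T] refutes=False
  v=0100: Γ:[] Δ:[((p3 → (p1 → p0)) → ((p1 → p1) → (p1 → p0)))=F] refutes=True  ← countermodel

Result: NO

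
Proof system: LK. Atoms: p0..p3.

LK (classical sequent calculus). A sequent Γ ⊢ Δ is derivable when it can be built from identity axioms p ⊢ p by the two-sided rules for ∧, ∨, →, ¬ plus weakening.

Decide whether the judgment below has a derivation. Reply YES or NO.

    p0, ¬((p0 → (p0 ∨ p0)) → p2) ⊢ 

Search for a countermodel by truth-table:
  v=0000: Γ:[p0=F, ¬((p0 → (p0 ∨ p0)) → p2)=T] Δ:[] refutes=False
  v=0001: Γ:[p0=F, ¬((p0 → (p0 ∨ p0)) → p2)=T] Δ:[] refutes=False
  v=0010: Γ:[p0=F, ¬((p0 → (p0 ∨ p0)) → p2)=F] Δ:[] refutes=False
  v=0011: Γ:[p0=F, ¬((p0 → (p0 ∨ p0)) → p2)=F] Δ:[] refutes=False
  v=0100: Γ:[p0=F, ¬((p0 → (p0 ∨ p0)) → p2)=T] Δ:[] refutes=False
  v=0101: Γ:[p0=F, ¬((p0 → (p0 ∨ p0)) → p2)=T] Δ:[] refutes=False
  v=0110: Γ:[p0=F, ¬((p0 → (p0 ∨ p0)) → p2)=F] Δ:[] refutes=False
  v=0111: Γ:[p0=F, ¬((p0 → (p0 ∨ p0)) → p2)=F] Δ:[] refutes=False
  v=1000: Γ:[p0=T, ¬((p0 → (p0 ∨ p0)) → p2)=T] Δ:[] refutes=True  ← countermodel

Result: NO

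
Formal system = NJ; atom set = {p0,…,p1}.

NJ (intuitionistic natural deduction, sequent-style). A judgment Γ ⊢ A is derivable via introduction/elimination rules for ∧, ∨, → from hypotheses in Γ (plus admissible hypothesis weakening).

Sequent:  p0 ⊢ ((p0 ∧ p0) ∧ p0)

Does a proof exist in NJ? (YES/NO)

Derivation (root first):
[∧I] p0 ⊢ ((p0 ∧ p0) ∧ p0)
  [∧I] p0 ⊢ (p0 ∧ p0)
    [Ax] p0 ⊢ p0
    [Ax] p0 ⊢ p0
  [Ax] p0 ⊢ p0

Result: YES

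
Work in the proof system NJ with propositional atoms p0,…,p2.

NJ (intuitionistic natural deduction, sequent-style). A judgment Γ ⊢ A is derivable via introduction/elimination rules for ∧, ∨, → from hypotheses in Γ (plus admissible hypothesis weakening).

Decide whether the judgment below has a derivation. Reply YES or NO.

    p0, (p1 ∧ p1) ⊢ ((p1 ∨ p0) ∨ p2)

Derivation (root first):
[∨I₁] p0, (p1 ∧ p1) ⊢ ((p1 ∨ p0) ∨ p2)
  [Wk] p0, (p1 ∧ p1) ⊢ (p1 ∨ p0)
    [∨I₂] p0 ⊢ (p1 ∨ p0)
      [Ax] p0 ⊢ p0

Result: YES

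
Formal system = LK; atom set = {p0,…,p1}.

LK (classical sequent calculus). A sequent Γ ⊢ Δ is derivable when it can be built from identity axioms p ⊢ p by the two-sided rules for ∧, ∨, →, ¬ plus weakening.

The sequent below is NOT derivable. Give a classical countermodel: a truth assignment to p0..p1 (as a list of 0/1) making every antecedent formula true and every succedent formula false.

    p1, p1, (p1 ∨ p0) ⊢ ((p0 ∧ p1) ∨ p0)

Search for a countermodel by truth-table:
  v=00: Γ:[p1=F, p1=F, (p1 ∨ p0)=F] Δ:[((p0 ∧ p1) ∨ p0)=F] refutes=False
  v=01: Γ:[p1=T, p1=T, (p1 ∨ p0)=T] Δ:[((p0 ∧ p1) ∨ p0)=F] refutes=True  ← countermodel

Result: [0, 1]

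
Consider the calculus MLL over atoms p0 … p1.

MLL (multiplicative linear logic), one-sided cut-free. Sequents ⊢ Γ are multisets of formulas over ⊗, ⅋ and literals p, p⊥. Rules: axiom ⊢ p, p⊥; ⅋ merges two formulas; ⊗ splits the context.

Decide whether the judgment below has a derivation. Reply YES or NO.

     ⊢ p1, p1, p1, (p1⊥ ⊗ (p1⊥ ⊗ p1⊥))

Derivation (root first):
[⊗]  ⊢ p1, p1, p1, (p1⊥ ⊗ (p1⊥ ⊗ p1⊥))
  [Ax]  ⊢ p1, p1⊥
  [⊗]  ⊢ p1, p1, (p1⊥ ⊗ p1⊥)
    [Ax]  ⊢ p1, p1⊥
    [Ax]  ⊢ p1, p1⊥

Result: YES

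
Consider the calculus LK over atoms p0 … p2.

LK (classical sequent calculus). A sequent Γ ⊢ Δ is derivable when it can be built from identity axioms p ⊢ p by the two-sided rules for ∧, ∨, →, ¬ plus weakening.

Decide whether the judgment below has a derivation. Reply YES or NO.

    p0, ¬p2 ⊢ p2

Search for a countermodel by truth-table:
  v=000: Γ:[p0=F, ¬p2=T] Δ:[p2=F] refutes=False
  v=001: Γ:[p0=F, ¬p2=F] Δ:[p2=T] refutes=False
  v=010: Γ:[p0=F, ¬p2=T] Δ:[p2=F] refutes=False
  v=011: Γ:[p0=F, ¬p2=F] Δ:[p2=T] refutes=False
  v=100: Γ:[p0=T, ¬p2=T] Δ:[p2=F] refutes=True  ← countermodel

Result: NO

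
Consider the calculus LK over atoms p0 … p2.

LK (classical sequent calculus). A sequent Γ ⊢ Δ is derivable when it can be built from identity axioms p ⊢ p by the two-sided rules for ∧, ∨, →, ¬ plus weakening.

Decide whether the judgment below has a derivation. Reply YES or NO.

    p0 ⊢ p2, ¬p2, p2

Proof tree:
[WR] p0 ⊢ p2, ¬p2, p2
  [WL] p0 ⊢ p2, ¬p2
    [¬R]  ⊢ p2, ¬p2
      [Ax] p2 ⊢ p2

Result: YES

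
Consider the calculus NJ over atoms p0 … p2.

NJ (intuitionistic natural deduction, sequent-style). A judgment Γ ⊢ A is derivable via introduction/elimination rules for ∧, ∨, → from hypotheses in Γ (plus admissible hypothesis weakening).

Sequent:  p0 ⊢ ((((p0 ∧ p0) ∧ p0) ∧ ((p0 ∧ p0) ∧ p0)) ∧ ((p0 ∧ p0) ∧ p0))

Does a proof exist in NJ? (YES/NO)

Derivation (root first):
[∧I] p0 ⊢ ((((p0 ∧ p0) ∧ p0) ∧ ((p0 ∧ p0) ∧ p0)) ∧ ((p0 ∧ p0) ∧ p0))
  [∧I] p0 ⊢ (((p0 ∧ p0) ∧ p0) ∧ ((p0 ∧ p0) ∧ p0))
    [∧I] p0 ⊢ ((p0 ∧ p0) ∧ p0)
      [∧I] p0 ⊢ (p0 ∧ p0)
        [Ax] p0 ⊢ p0
        [Ax] p0 ⊢ p0
      [Ax] p0 ⊢ p0
    [∧I] p0 ⊢ ((p0 ∧ p0) ∧ p0)
      [∧I] p0 ⊢ (p0 ∧ p0)
        [Ax] p0 ⊢ p0
        [Ax] p0 ⊢ p0
      [Ax] p0 ⊢ p0
  [∧I] p0 ⊢ ((p0 ∧ p0) ∧ p0)
    [∧I] p0 ⊢ (p0 ∧ p0)
      [Ax] p0 ⊢ p0
      [Ax] p0 ⊢ p0
    [Ax] p0 ⊢ p0

Result: YES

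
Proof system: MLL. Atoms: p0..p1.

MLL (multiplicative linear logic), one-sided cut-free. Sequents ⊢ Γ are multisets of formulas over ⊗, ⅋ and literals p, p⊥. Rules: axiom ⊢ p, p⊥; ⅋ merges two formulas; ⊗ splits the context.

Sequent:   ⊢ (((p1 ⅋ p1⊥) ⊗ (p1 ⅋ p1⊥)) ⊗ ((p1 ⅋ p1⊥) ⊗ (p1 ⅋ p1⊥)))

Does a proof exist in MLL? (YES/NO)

Proof tree:
[⊗]  ⊢ (((p1 ⅋ p1⊥) ⊗ (p1 ⅋ p1⊥)) ⊗ ((p1 ⅋ p1⊥) ⊗ (p1 ⅋ p1⊥)))
  [⊗]  ⊢ ((p1 ⅋ p1⊥) ⊗ (p1 ⅋ p1⊥))
    [⅋]  ⊢ (p1 ⅋ p1⊥)
      [Ax]  ⊢ p1, p1⊥
    [⅋]  ⊢ (p1 ⅋ p1⊥)
      [Ax]  ⊢ p1, p1⊥
  [⊗]  ⊢ ((p1 ⅋ p1⊥) ⊗ (p1 ⅋ p1⊥))
    [⅋]  ⊢ (p1 ⅋ p1⊥)
      [Ax]  ⊢ p1, p1⊥
    [⅋]  ⊢ (p1 ⅋ p1⊥)
      [Ax]  ⊢ p1, p1⊥

Result: YES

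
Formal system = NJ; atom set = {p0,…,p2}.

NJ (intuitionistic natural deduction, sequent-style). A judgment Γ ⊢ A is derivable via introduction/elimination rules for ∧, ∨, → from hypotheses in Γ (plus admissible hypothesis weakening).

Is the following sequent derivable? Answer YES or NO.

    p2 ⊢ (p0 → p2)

Proof tree:
[→I] p2 ⊢ (p0 → p2)
  [Wk] p2, p0 ⊢ p2
    [Ax] p2 ⊢ p2

Result: YES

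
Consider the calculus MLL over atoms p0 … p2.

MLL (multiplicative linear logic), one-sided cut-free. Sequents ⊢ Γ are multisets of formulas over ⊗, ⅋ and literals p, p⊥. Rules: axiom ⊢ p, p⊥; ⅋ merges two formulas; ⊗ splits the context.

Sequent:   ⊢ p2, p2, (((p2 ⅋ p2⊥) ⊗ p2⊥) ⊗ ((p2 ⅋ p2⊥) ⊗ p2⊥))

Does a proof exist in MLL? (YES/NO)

Proof tree:
[⊗]  ⊢ p2, p2, (((p2 ⅋ p2⊥) ⊗ p2⊥) ⊗ ((p2 ⅋ p2⊥) ⊗ p2⊥))
  [⊗]  ⊢ p2, ((p2 ⅋ p2⊥) ⊗ p2⊥)
    [⅋]  ⊢ (p2 ⅋ p2⊥)
      [Ax]  ⊢ p2, p2⊥
    [Ax]  ⊢ p2, p2⊥
  [⊗]  ⊢ p2, ((p2 ⅋ p2⊥) ⊗ p2⊥)
    [⅋]  ⊢ (p2 ⅋ p2⊥)
      [Ax]  ⊢ p2, p2⊥
    [Ax]  ⊢ p2, p2⊥

Result: YES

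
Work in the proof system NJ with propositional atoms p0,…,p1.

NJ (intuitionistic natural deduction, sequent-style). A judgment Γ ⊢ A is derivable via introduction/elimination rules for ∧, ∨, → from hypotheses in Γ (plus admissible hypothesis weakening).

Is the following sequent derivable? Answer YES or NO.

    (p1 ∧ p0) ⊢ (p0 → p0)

Proof tree:
[Wk] (p1 ∧ p0) ⊢ (p0 → p0)
  [→I]  ⊢ (p0 → p0)
    [Ax] p0 ⊢ p0

Result: YES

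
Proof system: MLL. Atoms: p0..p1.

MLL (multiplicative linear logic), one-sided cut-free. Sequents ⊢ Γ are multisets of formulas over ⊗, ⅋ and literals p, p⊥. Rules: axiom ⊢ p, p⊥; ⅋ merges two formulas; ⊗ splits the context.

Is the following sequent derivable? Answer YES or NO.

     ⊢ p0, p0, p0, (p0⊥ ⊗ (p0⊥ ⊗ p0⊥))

Proof tree:
[⊗]  ⊢ p0, p0, p0, (p0⊥ ⊗ (p0⊥ ⊗ p0⊥))
  [Ax]  ⊢ p0, p0⊥
  [⊗]  ⊢ p0, p0, (p0⊥ ⊗ p0⊥)
    [Ax]  ⊢ p0, p0⊥
    [Ax]  ⊢ p0, p0⊥

Result: YES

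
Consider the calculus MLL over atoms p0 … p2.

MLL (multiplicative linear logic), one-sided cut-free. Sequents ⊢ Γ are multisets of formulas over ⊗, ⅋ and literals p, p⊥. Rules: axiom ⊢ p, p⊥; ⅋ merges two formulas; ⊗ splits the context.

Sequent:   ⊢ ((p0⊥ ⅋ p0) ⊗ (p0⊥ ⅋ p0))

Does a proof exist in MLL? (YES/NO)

Derivation (root first):
[⊗]  ⊢ ((p0⊥ ⅋ p0) ⊗ (p0⊥ ⅋ p0))
  [⅋]  ⊢ (p0⊥ ⅋ p0)
    [Ax]  ⊢ p0, p0⊥
  [⅋]  ⊢ (p0⊥ ⅋ p0)
    [Ax]  ⊢ p0, p0⊥

Result: YES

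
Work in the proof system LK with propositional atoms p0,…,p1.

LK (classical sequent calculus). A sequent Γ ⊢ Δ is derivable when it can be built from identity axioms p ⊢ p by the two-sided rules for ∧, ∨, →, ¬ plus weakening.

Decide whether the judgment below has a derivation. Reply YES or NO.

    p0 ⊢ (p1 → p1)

Derivation trace:
[WL] p0 ⊢ (p1 → p1)
  [→R]  ⊢ (p1 → p1)
    [Ax] p1 ⊢ p1

Result: YES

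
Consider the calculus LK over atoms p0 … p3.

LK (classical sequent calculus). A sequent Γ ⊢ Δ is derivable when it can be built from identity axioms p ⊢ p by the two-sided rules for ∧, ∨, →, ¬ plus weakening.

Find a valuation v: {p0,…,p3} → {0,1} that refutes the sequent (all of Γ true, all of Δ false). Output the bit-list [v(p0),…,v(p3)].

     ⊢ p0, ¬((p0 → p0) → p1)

Enumerate valuations to refute Γ ⊢ Δ:
  v=0000: Γ:[] Δ:[p0=F, ¬((p0 → p0) → p1)=T] refutes=False
  v=0001: Γ:[] Δ:[p0=F, ¬((p0 → p0) → p1)=T] refutes=False
  v=0010: Γ:[] Δ:[p0=F, ¬((p0 → p0) → p1)=T] refutes=False
  v=0011: Γ:[] Δ:[p0=F, ¬((p0 → p0) → p1)=T] refutes=False
  v=0100: Γ:[] Δ:[p0=F, ¬((p0 → p0) → p1)=F] refutes=True  ← countermodel

Result: [0, 1, 0, 0]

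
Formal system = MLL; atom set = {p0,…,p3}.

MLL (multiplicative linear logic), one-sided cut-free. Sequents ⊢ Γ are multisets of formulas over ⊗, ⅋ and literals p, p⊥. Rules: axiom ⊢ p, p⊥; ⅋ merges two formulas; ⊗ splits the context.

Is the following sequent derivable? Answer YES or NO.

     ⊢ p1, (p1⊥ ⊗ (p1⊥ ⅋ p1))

Proof tree:
[⊗]  ⊢ p1, (p1⊥ ⊗ (p1⊥ ⅋ p1))
  [Ax]  ⊢ p1, p1⊥
  [⅋]  ⊢ (p1⊥ ⅋ p1)
    [Ax]  ⊢ p1, p1⊥

Result: YES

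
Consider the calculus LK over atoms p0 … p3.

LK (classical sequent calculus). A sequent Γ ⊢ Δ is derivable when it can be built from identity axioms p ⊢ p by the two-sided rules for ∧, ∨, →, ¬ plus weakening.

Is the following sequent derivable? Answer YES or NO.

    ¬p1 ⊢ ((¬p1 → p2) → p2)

Derivation (root first):
[→R] ¬p1 ⊢ ((¬p1 → p2) → p2)
  [→L] ¬p1, (¬p1 → p2) ⊢ p2
    [¬R] ¬p1 ⊢ ¬p1
      [¬L] p1, ¬p1 ⊢ 
        [Ax] p1 ⊢ p1
    [Ax] p2 ⊢ p2

Result: YES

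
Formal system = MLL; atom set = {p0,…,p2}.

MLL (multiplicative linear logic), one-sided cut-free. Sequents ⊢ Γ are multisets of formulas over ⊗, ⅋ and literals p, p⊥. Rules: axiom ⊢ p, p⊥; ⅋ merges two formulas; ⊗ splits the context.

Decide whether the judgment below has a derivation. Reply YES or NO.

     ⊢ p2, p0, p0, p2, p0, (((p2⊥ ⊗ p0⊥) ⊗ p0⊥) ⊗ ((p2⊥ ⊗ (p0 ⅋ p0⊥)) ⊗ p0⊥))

Proof tree:
[⊗]  ⊢ p2, p0, p0, p2, p0, (((p2⊥ ⊗ p0⊥) ⊗ p0⊥) ⊗ ((p2⊥ ⊗ (p0 ⅋ p0⊥)) ⊗ p0⊥))
  [⊗]  ⊢ p2, p0, p0, ((p2⊥ ⊗ p0⊥) ⊗ p0⊥)
    [⊗]  ⊢ p2, p0, (p2⊥ ⊗ p0⊥)
      [Ax]  ⊢ p2, p2⊥
      [Ax]  ⊢ p0, p0⊥
    [Ax]  ⊢ p0, p0⊥
  [⊗]  ⊢ p2, p0, ((p2⊥ ⊗ (p0 ⅋ p0⊥)) ⊗ p0⊥)
    [⊗]  ⊢ p2, (p2⊥ ⊗ (p0 ⅋ p0⊥))
      [Ax]  ⊢ p2, p2⊥
      [⅋]  ⊢ (p0 ⅋ p0⊥)
        [Ax]  ⊢ p0, p0⊥
    [Ax]  ⊢ p0, p0⊥

Result: YES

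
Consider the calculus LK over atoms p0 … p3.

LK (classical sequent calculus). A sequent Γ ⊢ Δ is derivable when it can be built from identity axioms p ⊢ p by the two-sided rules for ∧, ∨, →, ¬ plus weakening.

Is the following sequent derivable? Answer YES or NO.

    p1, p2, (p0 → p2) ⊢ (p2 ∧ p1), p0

Proof tree:
[→L] p1, p2, (p0 → p2) ⊢ (p2 ∧ p1), p0
  [WR] p1, p2 ⊢ (p2 ∧ p1), p0
    [∧R] p1, p2 ⊢ (p2 ∧ p1)
      [Ax] p2 ⊢ p2
      [Ax] p1 ⊢ p1
  [WR] p1, p2 ⊢ (p2 ∧ p1), p0
    [∧R] p1, p2 ⊢ (p2 ∧ p1)
      [Ax] p2 ⊢ p2
      [Ax] p1 ⊢ p1

Result: YES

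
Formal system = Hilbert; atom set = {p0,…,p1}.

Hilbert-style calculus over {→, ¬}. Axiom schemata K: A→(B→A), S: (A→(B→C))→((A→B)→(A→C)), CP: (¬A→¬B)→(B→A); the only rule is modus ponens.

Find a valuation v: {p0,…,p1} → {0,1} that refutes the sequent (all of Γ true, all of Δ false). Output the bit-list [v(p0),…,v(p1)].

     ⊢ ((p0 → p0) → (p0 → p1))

Search for a countermodel by truth-table:
  v=00: Γ:[] Δ:[((p0 → p0) → (p0 → p1))=T] refutes=False
  v=01: Γ:[] Δ:[((p0 → p0) → (p0 → p1))=T] refutes=False
  v=10: Γ:[] Δ:[((p0 → p0) → (p0 → p1))=F] refutes=True  ← countermodel

Result: [1, 0]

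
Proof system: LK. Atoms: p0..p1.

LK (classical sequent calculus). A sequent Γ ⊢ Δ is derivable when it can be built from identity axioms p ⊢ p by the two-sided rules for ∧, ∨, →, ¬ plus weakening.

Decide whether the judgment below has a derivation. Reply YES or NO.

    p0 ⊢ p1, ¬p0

Truth-table refutation:
  v=00: Γ:[p0=F] Δ:[p1=F, ¬p0=T] refutes=False
  v=01: Γ:[p0=F] Δ:[p1=T, ¬p0=T] refutes=False
  v=10: Γ:[p0=T] Δ:[p1=F, ¬p0=F] refutes=True  ← countermodel

Result: NO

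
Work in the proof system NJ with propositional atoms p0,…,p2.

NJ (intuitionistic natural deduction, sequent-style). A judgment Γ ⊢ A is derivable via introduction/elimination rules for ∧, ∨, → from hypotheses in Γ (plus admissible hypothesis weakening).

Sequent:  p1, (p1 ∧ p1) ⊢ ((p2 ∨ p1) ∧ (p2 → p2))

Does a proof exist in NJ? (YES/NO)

Derivation trace:
[∧I] p1, (p1 ∧ p1) ⊢ ((p2 ∨ p1) ∧ (p2 → p2))
  [Wk] p1, (p1 ∧ p1) ⊢ (p2 ∨ p1)
    [∨I₂] p1 ⊢ (p2 ∨ p1)
      [Ax] p1 ⊢ p1
  [→I]  ⊢ (p2 → p2)
    [Ax] p2 ⊢ p2

Result: YES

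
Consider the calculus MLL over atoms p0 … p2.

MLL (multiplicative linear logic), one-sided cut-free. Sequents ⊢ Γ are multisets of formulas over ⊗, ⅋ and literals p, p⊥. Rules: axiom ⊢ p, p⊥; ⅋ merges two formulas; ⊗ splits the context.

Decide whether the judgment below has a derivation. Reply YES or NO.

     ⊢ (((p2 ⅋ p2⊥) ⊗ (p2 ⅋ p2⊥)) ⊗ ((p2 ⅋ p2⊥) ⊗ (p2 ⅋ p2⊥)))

Derivation trace:
[⊗]  ⊢ (((p2 ⅋ p2⊥) ⊗ (p2 ⅋ p2⊥)) ⊗ ((p2 ⅋ p2⊥) ⊗ (p2 ⅋ p2⊥)))
  [⊗]  ⊢ ((p2 ⅋ p2⊥) ⊗ (p2 ⅋ p2⊥))
    [⅋]  ⊢ (p2 ⅋ p2⊥)
      [Ax]  ⊢ p2, p2⊥
    [⅋]  ⊢ (p2 ⅋ p2⊥)
      [Ax]  ⊢ p2, p2⊥
  [⊗]  ⊢ ((p2 ⅋ p2⊥) ⊗ (p2 ⅋ p2⊥))
    [⅋]  ⊢ (p2 ⅋ p2⊥)
      [Ax]  ⊢ p2, p2⊥
    [⅋]  ⊢ (p2 ⅋ p2⊥)
      [Ax]  ⊢ p2, p2⊥

Result: YES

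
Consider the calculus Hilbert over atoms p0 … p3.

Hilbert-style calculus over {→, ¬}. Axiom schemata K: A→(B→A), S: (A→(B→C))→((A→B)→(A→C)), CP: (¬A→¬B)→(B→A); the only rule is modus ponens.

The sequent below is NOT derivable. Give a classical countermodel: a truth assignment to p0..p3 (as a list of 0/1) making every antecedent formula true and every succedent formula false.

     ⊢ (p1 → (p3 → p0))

Truth-table refutation:
  v=0000: Γ:[] Δ:[(p1 → (p3 → p0))=T] refutes=False
  v=0001: Γ:[] Δ:[(p1 → (p3 → p0))=T] refutes=False
  v=0010: Γ:[] Δ:[(p1 → (p3 → p0))=T] refutes=False
  v=0011: Γ:[] Δ:[(p1 → (p3 → p0))=T] refutes=False
  v=0100: Γ:[] Δ:[(p1 → (p3 → p0))=T] refutes=False
  v=0101: Γ:[] Δ:[(p1 → (p3 → p0))=F] refutes=True  ← countermodel

Result: [0, 1, 0, 1]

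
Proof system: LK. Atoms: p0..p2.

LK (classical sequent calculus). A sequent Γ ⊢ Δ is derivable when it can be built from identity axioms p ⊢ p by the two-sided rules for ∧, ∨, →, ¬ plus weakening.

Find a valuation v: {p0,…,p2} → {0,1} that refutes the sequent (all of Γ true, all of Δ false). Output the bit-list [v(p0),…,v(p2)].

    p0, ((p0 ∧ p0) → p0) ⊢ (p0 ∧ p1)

Truth-table refutation:
  v=000: Γ:[p0=F, ((p0 ∧ p0) → p0)=T] Δ:[(p0 ∧ p1)=F] refutes=False
  v=001: Γ:[p0=F, ((p0 ∧ p0) → p0)=T] Δ:[(p0 ∧ p1)=F] refutes=False
  v=010: Γ:[p0=F, ((p0 ∧ p0) → p0)=T] Δ:[(p0 ∧ p1)=F] refutes=False
  v=011: Γ:[p0=F, ((p0 ∧ p0) → p0)=T] Δ:[(p0 ∧ p1)=F] refutes=False
  v=100: Γ:[p0=T, ((p0 ∧ p0) → p0)=T] Δ:[(p0 ∧ p1)=F] refutes=True  ← countermodel

Result: [1, 0, 0]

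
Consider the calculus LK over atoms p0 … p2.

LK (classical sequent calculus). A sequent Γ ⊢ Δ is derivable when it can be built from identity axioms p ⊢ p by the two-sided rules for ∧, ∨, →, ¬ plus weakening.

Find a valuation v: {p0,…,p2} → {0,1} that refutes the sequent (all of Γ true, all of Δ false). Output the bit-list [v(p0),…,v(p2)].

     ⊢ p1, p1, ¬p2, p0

Enumerate valuations to refute Γ ⊢ Δ:
  v=000: Γ:[] Δ:[p1=F, p1=F, ¬p2=T, p0=F] refutes=False
  v=001: Γ:[] Δ:[p1=F, p1=F, ¬p2=F, p0=F] refutes=True  ← countermodel

Result: [0, 0, 1]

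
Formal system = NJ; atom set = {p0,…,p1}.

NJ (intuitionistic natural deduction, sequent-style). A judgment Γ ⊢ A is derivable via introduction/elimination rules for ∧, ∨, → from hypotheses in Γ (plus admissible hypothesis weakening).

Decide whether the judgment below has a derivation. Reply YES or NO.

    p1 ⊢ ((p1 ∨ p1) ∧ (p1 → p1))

Proof tree:
[∧I] p1 ⊢ ((p1 ∨ p1) ∧ (p1 → p1))
  [∨I₂] p1 ⊢ (p1 ∨ p1)
    [Ax] p1 ⊢ p1
  [→I] p1 ⊢ (p1 → p1)
    [Wk] p1, p1 ⊢ p1
      [Ax] p1 ⊢ p1

Result: YES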